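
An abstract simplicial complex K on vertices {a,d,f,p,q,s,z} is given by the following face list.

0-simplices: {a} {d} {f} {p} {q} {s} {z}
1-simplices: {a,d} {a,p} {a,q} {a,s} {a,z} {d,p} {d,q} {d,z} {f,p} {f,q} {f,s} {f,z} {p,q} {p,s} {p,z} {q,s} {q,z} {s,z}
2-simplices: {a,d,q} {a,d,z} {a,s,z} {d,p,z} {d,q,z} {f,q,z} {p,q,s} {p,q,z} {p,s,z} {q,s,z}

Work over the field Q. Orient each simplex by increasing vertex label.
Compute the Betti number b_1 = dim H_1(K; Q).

n_0=7 n_1=18 n_2=10  [Q]
∂1: piv[ad,ap,aq,as,az,fp] rk=6  ker:dp,dq,dz,fq,fs,fz,pq,ps,pz,qs,qz,sz
∂2: piv[adq,adz,asz,dpz,dqz,fqz,pqs,pqz,psz] rk=9  ker:qsz
b_1=(18−6)−9=3

b_1=3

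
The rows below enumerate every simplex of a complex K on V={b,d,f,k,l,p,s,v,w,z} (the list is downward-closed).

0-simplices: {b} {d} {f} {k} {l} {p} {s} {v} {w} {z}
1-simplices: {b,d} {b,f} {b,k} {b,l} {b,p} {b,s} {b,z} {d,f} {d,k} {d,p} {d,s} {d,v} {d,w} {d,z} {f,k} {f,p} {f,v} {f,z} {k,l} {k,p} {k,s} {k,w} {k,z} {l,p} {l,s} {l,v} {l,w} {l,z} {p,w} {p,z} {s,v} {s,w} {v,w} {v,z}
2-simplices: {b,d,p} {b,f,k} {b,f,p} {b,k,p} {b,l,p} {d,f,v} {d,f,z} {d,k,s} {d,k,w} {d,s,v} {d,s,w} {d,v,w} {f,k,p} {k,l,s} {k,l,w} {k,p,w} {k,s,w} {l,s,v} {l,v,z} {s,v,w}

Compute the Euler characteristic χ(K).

n_0=10 n_1=34 n_2=20
χ=+10−34+20=-4

χ(K)=-4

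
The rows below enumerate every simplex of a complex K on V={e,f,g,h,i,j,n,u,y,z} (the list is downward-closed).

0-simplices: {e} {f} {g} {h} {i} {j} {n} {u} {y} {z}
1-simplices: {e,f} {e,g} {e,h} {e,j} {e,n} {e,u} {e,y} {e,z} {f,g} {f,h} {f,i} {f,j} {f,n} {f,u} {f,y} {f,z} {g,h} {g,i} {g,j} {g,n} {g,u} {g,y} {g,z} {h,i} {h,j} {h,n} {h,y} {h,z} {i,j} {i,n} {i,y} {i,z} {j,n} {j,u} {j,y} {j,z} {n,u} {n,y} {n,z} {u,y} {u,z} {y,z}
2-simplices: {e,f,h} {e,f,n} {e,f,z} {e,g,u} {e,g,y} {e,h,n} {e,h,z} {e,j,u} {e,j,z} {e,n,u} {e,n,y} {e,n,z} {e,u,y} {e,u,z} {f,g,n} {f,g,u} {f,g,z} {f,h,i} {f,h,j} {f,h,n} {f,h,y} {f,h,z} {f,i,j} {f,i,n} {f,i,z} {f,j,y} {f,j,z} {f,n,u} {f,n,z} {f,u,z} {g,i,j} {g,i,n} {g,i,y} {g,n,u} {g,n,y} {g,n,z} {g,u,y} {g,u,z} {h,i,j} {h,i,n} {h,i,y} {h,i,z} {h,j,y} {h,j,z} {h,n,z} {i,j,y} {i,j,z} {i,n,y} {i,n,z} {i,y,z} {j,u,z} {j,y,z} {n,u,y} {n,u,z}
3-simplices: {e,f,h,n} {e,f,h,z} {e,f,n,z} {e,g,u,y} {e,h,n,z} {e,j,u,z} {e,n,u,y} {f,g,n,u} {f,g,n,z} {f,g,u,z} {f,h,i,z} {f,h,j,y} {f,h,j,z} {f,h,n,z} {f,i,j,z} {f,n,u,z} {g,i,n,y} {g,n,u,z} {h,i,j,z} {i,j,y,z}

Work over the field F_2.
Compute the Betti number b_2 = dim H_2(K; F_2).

b_2=5

n_0=10 n_1=42 n_2=54 n_3=20  [Z2]
∂1: piv[ef,eg,eh,ej,en,eu,ey,ez,fi] rk=9  ker:fg,fh,fj,fn,fu,fy,fz,gh,gi,gj,gn,gu,gy,gz,hi,hj,hn,hy,hz,ij,in,iy,iz,jn,ju,jy,jz,nu,ny,nz,uy,uz,yz
∂2: piv[efh,efn,efz,egu,egy,ehn,ehz,eju,ejz,enu,eny,enz,euy,euz,fgn,fgu,fgz,fhi,fhj,fhy,fij,fin,fiz,fjy,fjz,fnu,gij,gin,giy,hiy,iyz] rk=31  ker:fhn,fhz,fnz,fuz,gnu,gny,gnz,guy,guz,hij,hin,hiz,hjy,hjz,hnz,ijy,ijz,iny,inz,juz,jyz,nuy,nuz
∂3: piv[efhn,efhz,efnz,eguy,ehnz,ejuz,enuy,fgnu,fgnz,fguz,fhiz,fhjy,fhjz,fijz,fnuz,giny,hijz,ijyz] rk=18  ker:fhnz,gnuz
b_2=(54−31)−18=5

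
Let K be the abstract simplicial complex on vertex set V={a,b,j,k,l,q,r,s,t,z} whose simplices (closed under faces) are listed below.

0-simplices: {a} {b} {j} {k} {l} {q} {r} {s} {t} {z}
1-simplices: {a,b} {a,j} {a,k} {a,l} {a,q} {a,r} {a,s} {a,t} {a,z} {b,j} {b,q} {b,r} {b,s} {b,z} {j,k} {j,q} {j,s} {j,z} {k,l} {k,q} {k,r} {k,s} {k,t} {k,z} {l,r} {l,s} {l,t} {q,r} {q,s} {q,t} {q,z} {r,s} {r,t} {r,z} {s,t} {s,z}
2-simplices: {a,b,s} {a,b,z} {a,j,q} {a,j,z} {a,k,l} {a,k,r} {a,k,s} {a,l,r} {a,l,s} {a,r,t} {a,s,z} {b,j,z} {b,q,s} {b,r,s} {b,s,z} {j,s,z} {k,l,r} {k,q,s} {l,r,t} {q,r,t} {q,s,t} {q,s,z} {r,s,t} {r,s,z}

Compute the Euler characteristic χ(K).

χ(K)=-2

n_0=10 n_1=36 n_2=24
χ=+10−36+24=-2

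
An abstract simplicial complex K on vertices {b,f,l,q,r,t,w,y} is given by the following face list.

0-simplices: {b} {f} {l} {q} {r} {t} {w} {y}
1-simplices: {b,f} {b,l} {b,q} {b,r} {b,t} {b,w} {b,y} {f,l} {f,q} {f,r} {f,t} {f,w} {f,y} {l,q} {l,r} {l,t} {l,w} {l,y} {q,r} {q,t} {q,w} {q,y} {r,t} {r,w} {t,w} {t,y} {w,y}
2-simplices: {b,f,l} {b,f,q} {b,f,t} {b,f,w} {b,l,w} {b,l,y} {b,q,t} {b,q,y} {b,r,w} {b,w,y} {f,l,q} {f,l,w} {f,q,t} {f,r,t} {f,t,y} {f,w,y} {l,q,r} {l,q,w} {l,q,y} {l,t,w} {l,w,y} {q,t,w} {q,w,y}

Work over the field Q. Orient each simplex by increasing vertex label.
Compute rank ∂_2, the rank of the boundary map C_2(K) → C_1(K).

rank∂_2=18

n_0=8 n_1=27 n_2=23  [Q]
∂1: piv[bf,bl,bq,br,bt,bw,by] rk=7  ker:fl,fq,fr,ft,fw,fy,lq,lr,lt,lw,ly,qr,qt,qw,qy,rt,rw,tw,ty,wy
∂2: piv[bfl,bfq,bft,bfw,blw,bly,bqt,bqy,brw,bwy,flq,frt,fty,fwy,lqr,lqw,ltw,qtw] rk=18  ker:flw,fqt,lqy,lwy,qwy
rk∂_2=18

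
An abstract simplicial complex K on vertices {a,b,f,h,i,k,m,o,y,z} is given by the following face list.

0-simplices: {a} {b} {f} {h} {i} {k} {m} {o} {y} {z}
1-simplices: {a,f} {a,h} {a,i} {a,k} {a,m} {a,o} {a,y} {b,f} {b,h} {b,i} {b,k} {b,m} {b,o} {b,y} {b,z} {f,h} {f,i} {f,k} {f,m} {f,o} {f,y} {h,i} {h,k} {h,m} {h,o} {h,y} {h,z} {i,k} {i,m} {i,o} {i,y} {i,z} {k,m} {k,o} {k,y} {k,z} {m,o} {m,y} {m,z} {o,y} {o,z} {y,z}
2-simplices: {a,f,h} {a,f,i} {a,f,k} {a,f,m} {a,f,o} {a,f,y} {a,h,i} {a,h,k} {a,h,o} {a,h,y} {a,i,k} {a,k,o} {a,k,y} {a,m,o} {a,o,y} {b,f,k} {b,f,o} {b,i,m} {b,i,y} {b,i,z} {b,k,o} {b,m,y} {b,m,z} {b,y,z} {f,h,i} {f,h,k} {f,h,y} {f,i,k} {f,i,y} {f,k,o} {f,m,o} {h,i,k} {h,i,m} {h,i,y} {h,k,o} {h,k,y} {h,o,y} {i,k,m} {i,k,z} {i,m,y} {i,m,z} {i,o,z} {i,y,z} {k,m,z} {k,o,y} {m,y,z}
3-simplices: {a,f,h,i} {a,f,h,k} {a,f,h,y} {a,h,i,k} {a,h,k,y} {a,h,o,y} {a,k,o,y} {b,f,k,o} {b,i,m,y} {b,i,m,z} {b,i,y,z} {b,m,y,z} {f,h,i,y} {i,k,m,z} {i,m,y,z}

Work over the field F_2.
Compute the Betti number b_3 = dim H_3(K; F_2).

b_3=1

n_0=10 n_1=42 n_2=46 n_3=15  [Z2]
∂1: piv[af,ah,ai,ak,am,ao,ay,bf,bz] rk=9  ker:bh,bi,bk,bm,bo,by,fh,fi,fk,fm,fo,fy,hi,hk,hm,ho,hy,hz,ik,im,io,iy,iz,km,ko,ky,kz,mo,my,mz,oy,oz,yz
∂2: piv[afh,afi,afk,afm,afo,afy,ahi,ahk,aho,ahy,aik,ako,aky,amo,aoy,bfk,bfo,bim,biy,biz,bmy,bmz,byz,fiy,him,ikm,ikz,ioz] rk=28  ker:bko,fhi,fhk,fhy,fik,fko,fmo,hik,hiy,hko,hky,hoy,imy,imz,iyz,kmz,koy,myz
∂3: piv[afhi,afhk,afhy,ahik,ahky,ahoy,akoy,bfko,bimy,bimz,biyz,bmyz,fhiy,ikmz] rk=14  ker:imyz
b_3=(15−14)−0=1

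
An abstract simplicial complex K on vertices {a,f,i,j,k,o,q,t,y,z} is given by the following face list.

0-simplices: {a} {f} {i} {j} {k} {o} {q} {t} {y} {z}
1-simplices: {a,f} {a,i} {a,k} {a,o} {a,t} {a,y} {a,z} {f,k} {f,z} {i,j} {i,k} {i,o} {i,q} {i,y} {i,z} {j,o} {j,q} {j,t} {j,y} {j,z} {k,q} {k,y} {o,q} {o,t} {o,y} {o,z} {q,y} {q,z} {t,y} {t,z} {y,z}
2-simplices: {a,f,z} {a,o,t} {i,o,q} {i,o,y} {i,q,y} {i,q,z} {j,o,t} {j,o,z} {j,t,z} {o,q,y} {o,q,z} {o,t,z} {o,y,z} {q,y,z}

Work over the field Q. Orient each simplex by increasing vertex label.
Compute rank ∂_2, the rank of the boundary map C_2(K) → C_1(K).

rank∂_2=11

n_0=10 n_1=31 n_2=14  [Q]
∂1: piv[af,ai,ak,ao,at,ay,az,ij,iq] rk=9  ker:fk,fz,ik,io,iy,iz,jo,jq,jt,jy,jz,kq,ky,oq,ot,oy,oz,qy,qz,ty,tz,yz
∂2: piv[afz,aot,ioq,ioy,iqy,iqz,jot,joz,jtz,oqz,oyz] rk=11  ker:oqy,otz,qyz
rk∂_2=11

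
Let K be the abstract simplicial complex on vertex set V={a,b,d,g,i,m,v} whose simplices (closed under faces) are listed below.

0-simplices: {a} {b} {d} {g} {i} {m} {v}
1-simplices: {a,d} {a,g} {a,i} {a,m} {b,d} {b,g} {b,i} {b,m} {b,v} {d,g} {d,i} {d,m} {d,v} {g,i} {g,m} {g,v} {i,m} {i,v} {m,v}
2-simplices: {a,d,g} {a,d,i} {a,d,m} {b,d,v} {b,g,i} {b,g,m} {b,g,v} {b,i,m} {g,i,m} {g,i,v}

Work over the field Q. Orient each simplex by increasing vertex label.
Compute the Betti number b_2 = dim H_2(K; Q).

n_0=7 n_1=19 n_2=10  [Q]
∂1: piv[ad,ag,ai,am,bd,bv] rk=6  ker:bg,bi,bm,dg,di,dm,dv,gi,gm,gv,im,iv,mv
∂2: piv[adg,adi,adm,bdv,bgi,bgm,bgv,bim,giv] rk=9  ker:gim
b_2=(10−9)−0=1

b_2=1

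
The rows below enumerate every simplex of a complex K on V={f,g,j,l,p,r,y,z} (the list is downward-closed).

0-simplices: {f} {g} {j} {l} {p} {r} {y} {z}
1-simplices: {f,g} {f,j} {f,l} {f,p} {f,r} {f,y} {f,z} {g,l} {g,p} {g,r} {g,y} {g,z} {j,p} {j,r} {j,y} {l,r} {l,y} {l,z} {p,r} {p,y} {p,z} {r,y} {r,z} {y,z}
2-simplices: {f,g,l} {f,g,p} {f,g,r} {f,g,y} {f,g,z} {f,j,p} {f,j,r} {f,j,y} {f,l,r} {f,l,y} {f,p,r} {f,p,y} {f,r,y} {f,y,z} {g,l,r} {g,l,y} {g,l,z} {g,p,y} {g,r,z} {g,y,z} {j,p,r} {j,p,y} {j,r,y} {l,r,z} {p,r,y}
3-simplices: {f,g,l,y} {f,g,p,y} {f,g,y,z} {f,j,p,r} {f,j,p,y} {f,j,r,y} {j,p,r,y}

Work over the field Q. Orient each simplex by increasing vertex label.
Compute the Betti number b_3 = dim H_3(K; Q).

n_0=8 n_1=24 n_2=25 n_3=7  [Q]
∂1: piv[fg,fj,fl,fp,fr,fy,fz] rk=7  ker:gl,gp,gr,gy,gz,jp,jr,jy,lr,ly,lz,pr,py,pz,ry,rz,yz
∂2: piv[fgl,fgp,fgr,fgy,fgz,fjp,fjr,fjy,flr,fly,fpr,fpy,fry,fyz,glz,grz] rk=16  ker:glr,gly,gpy,gyz,jpr,jpy,jry,lrz,pry
∂3: piv[fgly,fgpy,fgyz,fjpr,fjpy,fjry,jpry] rk=7
b_3=(7−7)−0=0

b_3=0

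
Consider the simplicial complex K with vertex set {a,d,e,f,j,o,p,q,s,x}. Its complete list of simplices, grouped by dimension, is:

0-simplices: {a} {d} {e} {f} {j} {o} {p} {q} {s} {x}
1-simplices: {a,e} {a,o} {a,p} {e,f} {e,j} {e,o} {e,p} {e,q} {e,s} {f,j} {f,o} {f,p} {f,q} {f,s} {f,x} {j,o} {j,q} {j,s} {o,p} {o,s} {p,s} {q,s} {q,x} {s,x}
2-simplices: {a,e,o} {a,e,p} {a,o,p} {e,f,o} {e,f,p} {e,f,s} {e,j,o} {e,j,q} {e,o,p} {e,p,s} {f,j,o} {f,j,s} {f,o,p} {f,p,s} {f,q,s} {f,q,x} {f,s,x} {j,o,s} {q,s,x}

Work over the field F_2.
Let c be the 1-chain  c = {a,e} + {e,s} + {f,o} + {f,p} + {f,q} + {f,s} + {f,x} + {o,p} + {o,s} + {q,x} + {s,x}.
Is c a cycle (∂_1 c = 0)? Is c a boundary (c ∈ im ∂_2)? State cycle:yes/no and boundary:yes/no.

n_0=10 n_1=24 n_2=19  [Z2]
∂1: piv[ae,ao,ap,ef,ej,eq,es,fx] rk=8  ker:eo,ep,fj,fo,fp,fq,fs,jo,jq,js,op,os,ps,qs,qx,sx
∂2: piv[aeo,aep,aop,efo,efp,efs,ejo,ejq,eps,fjo,fjs,fqs,fqx,fsx,jos] rk=15  ker:eop,fop,fps,qsx
∂1c = {a} + {f} + {o} + {x}

cycle:no boundary:no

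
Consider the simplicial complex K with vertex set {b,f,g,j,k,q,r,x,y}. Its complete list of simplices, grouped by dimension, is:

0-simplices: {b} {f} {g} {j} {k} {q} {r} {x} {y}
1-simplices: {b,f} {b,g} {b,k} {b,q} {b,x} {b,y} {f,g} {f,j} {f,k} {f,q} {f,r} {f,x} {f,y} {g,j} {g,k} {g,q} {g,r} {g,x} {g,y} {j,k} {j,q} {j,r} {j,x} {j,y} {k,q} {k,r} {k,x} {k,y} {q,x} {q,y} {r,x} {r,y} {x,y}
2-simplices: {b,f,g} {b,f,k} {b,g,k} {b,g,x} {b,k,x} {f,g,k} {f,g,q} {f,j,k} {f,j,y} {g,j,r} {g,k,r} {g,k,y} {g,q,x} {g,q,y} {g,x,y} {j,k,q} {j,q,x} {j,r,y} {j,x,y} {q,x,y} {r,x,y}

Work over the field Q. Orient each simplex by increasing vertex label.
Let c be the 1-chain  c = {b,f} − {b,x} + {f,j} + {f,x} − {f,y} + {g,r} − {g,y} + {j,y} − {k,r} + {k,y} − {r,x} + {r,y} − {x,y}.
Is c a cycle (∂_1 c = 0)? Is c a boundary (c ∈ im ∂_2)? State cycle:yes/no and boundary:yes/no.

n_0=9 n_1=33 n_2=21  [Q]
∂1: piv[bf,bg,bk,bq,bx,by,fj,fr] rk=8  ker:fg,fk,fq,fx,fy,gj,gk,gq,gr,gx,gy,jk,jq,jr,jx,jy,kq,kr,kx,ky,qx,qy,rx,ry,xy
∂2: piv[bfg,bfk,bgk,bgx,bkx,fgq,fjk,fjy,gjr,gkr,gky,gqx,gqy,gxy,jkq,jqx,jry,jxy,rxy] rk=19  ker:fgk,qxy
∂1c = 0
c vs im∂2: residual ≠ 0 ⇒ not boundary

cycle:yes boundary:no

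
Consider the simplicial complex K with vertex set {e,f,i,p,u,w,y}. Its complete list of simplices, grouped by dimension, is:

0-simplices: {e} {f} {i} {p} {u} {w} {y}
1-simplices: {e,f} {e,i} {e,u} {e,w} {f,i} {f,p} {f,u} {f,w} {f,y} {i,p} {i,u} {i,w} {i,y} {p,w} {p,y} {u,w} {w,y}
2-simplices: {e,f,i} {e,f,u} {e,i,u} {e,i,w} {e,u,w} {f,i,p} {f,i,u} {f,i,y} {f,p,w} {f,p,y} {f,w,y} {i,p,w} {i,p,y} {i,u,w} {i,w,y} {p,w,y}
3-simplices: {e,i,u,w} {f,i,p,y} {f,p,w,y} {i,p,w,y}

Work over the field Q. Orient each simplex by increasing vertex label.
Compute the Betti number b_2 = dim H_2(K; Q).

n_0=7 n_1=17 n_2=16 n_3=4  [Q]
∂1: piv[ef,ei,eu,ew,fp,fy] rk=6  ker:fi,fu,fw,ip,iu,iw,iy,pw,py,uw,wy
∂2: piv[efi,efu,eiu,eiw,euw,fip,fiy,fpw,fpy,fwy,ipw] rk=11  ker:fiu,ipy,iuw,iwy,pwy
∂3: piv[eiuw,fipy,fpwy,ipwy] rk=4
b_2=(16−11)−4=1

b_2=1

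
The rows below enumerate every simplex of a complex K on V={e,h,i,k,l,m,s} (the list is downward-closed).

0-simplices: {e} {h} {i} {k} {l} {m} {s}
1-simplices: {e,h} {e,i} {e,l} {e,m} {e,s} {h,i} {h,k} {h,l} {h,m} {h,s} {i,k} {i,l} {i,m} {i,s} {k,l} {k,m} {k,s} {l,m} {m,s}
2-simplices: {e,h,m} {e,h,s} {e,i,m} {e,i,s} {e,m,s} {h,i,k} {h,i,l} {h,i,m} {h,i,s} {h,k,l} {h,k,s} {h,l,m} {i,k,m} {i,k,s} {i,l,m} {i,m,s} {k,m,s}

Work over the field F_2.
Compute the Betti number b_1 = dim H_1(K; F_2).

b_1=1

n_0=7 n_1=19 n_2=17  [Z2]
∂1: piv[eh,ei,el,em,es,hk] rk=6  ker:hi,hl,hm,hs,ik,il,im,is,kl,km,ks,lm,ms
∂2: piv[ehm,ehs,eim,eis,ems,hik,hil,him,hkl,hks,hlm,ikm] rk=12  ker:his,iks,ilm,ims,kms
b_1=(19−6)−12=1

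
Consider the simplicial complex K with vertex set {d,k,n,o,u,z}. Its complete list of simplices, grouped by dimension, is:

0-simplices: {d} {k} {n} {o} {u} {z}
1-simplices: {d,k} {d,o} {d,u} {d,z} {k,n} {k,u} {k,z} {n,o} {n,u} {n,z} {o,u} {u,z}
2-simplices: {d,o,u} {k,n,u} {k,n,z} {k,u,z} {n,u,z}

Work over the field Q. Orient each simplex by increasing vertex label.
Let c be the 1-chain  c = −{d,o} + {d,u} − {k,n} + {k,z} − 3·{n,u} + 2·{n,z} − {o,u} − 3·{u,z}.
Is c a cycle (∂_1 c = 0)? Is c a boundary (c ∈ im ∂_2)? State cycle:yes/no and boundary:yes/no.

cycle:yes boundary:yes

n_0=6 n_1=12 n_2=5  [Q]
∂1: piv[dk,do,du,dz,kn] rk=5  ker:ku,kz,no,nu,nz,ou,uz
∂2: piv[dou,knu,knz,kuz] rk=4  ker:nuz
∂1c = 0
c vs im∂2: reduces to 0 ⇒ boundary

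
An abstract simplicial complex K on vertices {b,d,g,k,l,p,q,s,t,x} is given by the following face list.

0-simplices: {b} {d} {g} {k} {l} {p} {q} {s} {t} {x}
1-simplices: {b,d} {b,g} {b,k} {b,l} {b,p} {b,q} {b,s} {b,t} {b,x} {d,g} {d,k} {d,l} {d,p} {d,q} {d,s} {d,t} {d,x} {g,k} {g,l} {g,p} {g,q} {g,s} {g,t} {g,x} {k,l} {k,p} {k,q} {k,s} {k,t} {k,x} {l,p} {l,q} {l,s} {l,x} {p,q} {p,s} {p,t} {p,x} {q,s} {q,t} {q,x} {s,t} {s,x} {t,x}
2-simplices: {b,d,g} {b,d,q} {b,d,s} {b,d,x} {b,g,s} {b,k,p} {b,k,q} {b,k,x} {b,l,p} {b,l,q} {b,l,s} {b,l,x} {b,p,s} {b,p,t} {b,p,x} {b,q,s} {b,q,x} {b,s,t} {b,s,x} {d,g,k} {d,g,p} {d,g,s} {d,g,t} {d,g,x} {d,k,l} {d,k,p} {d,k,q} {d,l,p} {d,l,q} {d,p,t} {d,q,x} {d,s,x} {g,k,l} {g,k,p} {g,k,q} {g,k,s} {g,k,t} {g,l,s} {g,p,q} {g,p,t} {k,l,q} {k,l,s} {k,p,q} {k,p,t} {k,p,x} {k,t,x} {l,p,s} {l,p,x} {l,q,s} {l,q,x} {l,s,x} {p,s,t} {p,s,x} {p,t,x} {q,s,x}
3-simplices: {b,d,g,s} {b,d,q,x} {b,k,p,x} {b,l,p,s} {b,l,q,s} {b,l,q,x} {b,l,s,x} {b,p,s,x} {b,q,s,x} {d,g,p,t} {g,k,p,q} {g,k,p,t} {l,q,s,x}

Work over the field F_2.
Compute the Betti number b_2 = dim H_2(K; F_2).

n_0=10 n_1=44 n_2=55 n_3=13  [Z2]
∂1: piv[bd,bg,bk,bl,bp,bq,bs,bt,bx] rk=9  ker:dg,dk,dl,dp,dq,ds,dt,dx,gk,gl,gp,gq,gs,gt,gx,kl,kp,kq,ks,kt,kx,lp,lq,ls,lx,pq,ps,pt,px,qs,qt,qx,st,sx,tx
∂2: piv[bdg,bdq,bds,bdx,bgs,bkp,bkq,bkx,blp,blq,bls,blx,bps,bpt,bpx,bqs,bqx,bst,bsx,dgk,dgp,dgt,dgx,dkl,dkp,dkq,dlp,dpt,gkl,gkq,gks,gkt,gpq,ktx] rk=34  ker:dgs,dlq,dqx,dsx,gkp,gls,gpt,klq,kls,kpq,kpt,kpx,lps,lpx,lqs,lqx,lsx,pst,psx,ptx,qsx
∂3: piv[bdgs,bdqx,bkpx,blps,blqs,blqx,blsx,bpsx,bqsx,dgpt,gkpq,gkpt] rk=12  ker:lqsx
b_2=(55−34)−12=9

b_2=9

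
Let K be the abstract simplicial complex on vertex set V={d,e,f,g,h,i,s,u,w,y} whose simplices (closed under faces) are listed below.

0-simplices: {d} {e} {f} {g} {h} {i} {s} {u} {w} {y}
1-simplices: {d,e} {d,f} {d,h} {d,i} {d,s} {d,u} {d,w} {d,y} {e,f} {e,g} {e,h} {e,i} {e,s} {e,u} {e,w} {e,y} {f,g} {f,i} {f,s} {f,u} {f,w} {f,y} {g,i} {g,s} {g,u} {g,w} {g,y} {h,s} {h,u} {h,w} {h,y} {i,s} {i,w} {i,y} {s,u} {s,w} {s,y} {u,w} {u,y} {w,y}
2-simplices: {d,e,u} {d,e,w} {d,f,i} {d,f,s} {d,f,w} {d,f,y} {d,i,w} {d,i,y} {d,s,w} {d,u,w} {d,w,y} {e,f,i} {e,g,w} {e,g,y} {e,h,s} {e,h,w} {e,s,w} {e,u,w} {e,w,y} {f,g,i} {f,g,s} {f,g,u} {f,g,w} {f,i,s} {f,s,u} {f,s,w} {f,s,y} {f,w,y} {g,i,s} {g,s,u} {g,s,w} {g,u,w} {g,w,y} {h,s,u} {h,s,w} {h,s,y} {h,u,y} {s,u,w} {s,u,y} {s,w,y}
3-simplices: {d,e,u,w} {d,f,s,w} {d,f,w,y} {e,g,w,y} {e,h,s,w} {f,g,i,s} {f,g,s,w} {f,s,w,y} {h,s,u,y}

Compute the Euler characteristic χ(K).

n_0=10 n_1=40 n_2=40 n_3=9
χ=+10−40+40−9=1

χ(K)=1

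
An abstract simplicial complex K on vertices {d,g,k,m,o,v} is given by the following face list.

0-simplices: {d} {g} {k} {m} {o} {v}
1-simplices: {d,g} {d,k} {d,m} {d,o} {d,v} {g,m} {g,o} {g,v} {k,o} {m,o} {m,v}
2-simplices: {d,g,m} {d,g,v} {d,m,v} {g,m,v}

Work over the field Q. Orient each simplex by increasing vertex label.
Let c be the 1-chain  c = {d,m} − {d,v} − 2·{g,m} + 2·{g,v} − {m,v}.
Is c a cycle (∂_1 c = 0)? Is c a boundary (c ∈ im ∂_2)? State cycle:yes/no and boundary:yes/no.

n_0=6 n_1=11 n_2=4  [Q]
∂1: piv[dg,dk,dm,do,dv] rk=5  ker:gm,go,gv,ko,mo,mv
∂2: piv[dgm,dgv,dmv] rk=3  ker:gmv
∂1c = 0
c vs im∂2: reduces to 0 ⇒ boundary

cycle:yes boundary:yes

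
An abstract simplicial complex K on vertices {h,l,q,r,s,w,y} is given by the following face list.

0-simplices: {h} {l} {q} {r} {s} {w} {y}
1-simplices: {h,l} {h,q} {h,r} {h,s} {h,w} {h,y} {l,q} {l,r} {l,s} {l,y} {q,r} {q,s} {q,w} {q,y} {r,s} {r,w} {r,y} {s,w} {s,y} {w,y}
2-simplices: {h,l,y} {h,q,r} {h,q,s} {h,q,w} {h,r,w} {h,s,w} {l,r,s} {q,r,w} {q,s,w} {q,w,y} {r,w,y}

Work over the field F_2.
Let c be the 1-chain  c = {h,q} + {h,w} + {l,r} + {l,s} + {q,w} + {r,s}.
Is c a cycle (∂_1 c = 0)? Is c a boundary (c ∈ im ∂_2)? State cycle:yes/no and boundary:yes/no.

cycle:yes boundary:yes

n_0=7 n_1=20 n_2=11  [Z2]
∂1: piv[hl,hq,hr,hs,hw,hy] rk=6  ker:lq,lr,ls,ly,qr,qs,qw,qy,rs,rw,ry,sw,sy,wy
∂2: piv[hly,hqr,hqs,hqw,hrw,hsw,lrs,qwy,rwy] rk=9  ker:qrw,qsw
∂1c = 0
c vs im∂2: reduces to 0 ⇒ boundary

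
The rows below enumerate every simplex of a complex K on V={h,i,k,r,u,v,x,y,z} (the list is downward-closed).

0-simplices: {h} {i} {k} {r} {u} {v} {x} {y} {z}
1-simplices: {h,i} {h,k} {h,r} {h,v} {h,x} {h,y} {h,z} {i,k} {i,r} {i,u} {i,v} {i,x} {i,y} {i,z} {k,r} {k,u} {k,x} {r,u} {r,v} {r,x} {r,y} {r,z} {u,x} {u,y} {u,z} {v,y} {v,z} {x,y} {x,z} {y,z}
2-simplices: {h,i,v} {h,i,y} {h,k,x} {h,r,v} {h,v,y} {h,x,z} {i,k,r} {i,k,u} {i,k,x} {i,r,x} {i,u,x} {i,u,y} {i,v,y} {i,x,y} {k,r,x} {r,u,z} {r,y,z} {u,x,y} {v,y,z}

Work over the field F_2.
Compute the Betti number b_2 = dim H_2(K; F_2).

b_2=3

n_0=9 n_1=30 n_2=19  [Z2]
∂1: piv[hi,hk,hr,hv,hx,hy,hz,iu] rk=8  ker:ik,ir,iv,ix,iy,iz,kr,ku,kx,ru,rv,rx,ry,rz,ux,uy,uz,vy,vz,xy,xz,yz
∂2: piv[hiv,hiy,hkx,hrv,hvy,hxz,ikr,iku,ikx,irx,iux,iuy,ixy,ruz,ryz,vyz] rk=16  ker:ivy,krx,uxy
b_2=(19−16)−0=3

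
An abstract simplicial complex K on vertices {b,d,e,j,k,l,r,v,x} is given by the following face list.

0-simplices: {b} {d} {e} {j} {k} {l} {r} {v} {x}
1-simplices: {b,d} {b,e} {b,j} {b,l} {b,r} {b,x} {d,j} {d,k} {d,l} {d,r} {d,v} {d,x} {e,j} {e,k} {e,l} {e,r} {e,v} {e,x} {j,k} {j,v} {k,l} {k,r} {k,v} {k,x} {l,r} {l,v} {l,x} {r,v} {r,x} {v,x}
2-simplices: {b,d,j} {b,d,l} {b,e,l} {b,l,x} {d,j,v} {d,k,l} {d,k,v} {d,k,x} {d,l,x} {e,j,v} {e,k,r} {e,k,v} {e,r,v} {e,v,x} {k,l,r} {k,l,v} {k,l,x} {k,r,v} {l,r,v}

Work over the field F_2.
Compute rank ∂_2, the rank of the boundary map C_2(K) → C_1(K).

n_0=9 n_1=30 n_2=19  [Z2]
∂1: piv[bd,be,bj,bl,br,bx,dk,dv] rk=8  ker:dj,dl,dr,dx,ej,ek,el,er,ev,ex,jk,jv,kl,kr,kv,kx,lr,lv,lx,rv,rx,vx
∂2: piv[bdj,bdl,bel,blx,djv,dkl,dkv,dkx,dlx,ejv,ekr,ekv,erv,evx,klr,klv] rk=16  ker:klx,krv,lrv
rk∂_2=16

rank∂_2=16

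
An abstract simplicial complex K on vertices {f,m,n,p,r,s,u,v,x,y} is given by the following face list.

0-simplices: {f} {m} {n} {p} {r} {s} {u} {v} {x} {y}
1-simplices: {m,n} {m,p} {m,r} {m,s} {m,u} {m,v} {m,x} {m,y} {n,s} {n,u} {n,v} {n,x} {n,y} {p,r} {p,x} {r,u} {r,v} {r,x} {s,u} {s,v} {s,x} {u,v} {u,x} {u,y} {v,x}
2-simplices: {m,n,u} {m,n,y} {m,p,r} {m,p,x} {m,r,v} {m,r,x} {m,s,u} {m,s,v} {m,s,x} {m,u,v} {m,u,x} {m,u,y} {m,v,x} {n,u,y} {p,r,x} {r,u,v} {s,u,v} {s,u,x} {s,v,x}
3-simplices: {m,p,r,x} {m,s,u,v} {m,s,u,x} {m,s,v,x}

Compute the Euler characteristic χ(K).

n_0=10 n_1=25 n_2=19 n_3=4
χ=+10−25+19−4=0

χ(K)=0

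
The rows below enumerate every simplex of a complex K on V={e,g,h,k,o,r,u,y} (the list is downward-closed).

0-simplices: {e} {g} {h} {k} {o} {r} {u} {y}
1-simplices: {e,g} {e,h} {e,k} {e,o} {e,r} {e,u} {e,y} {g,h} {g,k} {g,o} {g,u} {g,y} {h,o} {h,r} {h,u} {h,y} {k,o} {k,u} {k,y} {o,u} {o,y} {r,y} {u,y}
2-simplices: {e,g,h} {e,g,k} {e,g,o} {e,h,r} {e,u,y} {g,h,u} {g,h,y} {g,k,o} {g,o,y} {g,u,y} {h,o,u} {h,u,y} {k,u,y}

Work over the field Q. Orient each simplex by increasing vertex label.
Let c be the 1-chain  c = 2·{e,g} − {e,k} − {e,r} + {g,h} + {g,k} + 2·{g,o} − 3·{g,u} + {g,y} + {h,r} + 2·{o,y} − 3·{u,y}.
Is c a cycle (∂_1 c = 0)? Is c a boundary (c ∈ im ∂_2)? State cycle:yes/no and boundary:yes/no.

cycle:yes boundary:yes

n_0=8 n_1=23 n_2=13  [Q]
∂1: piv[eg,eh,ek,eo,er,eu,ey] rk=7  ker:gh,gk,go,gu,gy,ho,hr,hu,hy,ko,ku,ky,ou,oy,ry,uy
∂2: piv[egh,egk,ego,ehr,euy,ghu,ghy,gko,goy,guy,hou,kuy] rk=12  ker:huy
∂1c = 0
c vs im∂2: reduces to 0 ⇒ boundary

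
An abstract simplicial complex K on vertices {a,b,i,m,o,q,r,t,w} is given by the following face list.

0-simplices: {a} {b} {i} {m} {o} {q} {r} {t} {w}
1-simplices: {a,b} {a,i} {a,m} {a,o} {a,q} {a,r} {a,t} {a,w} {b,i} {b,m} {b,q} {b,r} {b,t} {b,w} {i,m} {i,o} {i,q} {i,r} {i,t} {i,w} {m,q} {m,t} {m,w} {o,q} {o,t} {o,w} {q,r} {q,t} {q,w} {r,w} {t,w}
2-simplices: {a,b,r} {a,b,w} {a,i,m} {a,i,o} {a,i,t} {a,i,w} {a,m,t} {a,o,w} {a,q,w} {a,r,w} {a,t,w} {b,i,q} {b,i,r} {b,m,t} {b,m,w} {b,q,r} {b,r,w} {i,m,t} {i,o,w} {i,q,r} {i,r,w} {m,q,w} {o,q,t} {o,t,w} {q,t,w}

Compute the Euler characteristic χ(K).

χ(K)=3

n_0=9 n_1=31 n_2=25
χ=+9−31+25=3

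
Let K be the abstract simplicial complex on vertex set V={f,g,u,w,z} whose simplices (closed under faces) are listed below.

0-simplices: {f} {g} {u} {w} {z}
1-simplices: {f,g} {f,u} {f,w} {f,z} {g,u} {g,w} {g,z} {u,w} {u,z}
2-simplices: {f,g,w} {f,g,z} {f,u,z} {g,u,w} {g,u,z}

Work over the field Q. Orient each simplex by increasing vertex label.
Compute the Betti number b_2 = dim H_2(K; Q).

n_0=5 n_1=9 n_2=5  [Q]
∂1: piv[fg,fu,fw,fz] rk=4  ker:gu,gw,gz,uw,uz
∂2: piv[fgw,fgz,fuz,guw,guz] rk=5
b_2=(5−5)−0=0

b_2=0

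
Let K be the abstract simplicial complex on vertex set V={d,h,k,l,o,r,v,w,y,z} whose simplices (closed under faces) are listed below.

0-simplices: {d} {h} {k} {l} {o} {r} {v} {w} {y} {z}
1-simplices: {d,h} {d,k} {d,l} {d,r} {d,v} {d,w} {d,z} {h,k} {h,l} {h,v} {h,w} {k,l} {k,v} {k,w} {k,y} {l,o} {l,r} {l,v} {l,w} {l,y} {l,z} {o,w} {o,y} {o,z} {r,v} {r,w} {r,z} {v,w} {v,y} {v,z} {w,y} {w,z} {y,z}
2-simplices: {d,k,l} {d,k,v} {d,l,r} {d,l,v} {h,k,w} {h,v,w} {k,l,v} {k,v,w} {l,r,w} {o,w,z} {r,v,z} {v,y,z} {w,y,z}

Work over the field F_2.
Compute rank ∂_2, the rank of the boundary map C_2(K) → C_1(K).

n_0=10 n_1=33 n_2=13  [Z2]
∂1: piv[dh,dk,dl,dr,dv,dw,dz,ky,lo] rk=9  ker:hk,hl,hv,hw,kl,kv,kw,lr,lv,lw,ly,lz,ow,oy,oz,rv,rw,rz,vw,vy,vz,wy,wz,yz
∂2: piv[dkl,dkv,dlr,dlv,hkw,hvw,kvw,lrw,owz,rvz,vyz,wyz] rk=12  ker:klv
rk∂_2=12

rank∂_2=12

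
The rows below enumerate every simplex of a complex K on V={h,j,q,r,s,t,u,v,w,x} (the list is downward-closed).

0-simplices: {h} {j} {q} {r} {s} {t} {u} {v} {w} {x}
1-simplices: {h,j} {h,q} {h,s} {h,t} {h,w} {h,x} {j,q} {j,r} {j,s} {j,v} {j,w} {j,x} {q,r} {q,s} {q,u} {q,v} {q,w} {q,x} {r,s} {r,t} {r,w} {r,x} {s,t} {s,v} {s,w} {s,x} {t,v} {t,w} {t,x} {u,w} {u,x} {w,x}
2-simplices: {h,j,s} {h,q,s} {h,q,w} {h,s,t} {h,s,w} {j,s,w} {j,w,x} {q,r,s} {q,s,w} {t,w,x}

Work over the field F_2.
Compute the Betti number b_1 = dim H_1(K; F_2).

b_1=14

n_0=10 n_1=32 n_2=10  [Z2]
∂1: piv[hj,hq,hs,ht,hw,hx,jr,jv,qu] rk=9  ker:jq,js,jw,jx,qr,qs,qv,qw,qx,rs,rt,rw,rx,st,sv,sw,sx,tv,tw,tx,uw,ux,wx
∂2: piv[hjs,hqs,hqw,hst,hsw,jsw,jwx,qrs,twx] rk=9  ker:qsw
b_1=(32−9)−9=14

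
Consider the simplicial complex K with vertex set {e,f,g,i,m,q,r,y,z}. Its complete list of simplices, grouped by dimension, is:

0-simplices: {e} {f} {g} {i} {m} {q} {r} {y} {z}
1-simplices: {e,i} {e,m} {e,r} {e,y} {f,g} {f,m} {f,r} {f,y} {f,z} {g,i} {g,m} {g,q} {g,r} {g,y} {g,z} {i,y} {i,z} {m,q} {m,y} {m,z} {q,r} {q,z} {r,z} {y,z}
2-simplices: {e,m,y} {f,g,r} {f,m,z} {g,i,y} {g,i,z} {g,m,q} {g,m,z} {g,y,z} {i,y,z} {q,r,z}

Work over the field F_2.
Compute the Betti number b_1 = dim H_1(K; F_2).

b_1=7

n_0=9 n_1=24 n_2=10  [Z2]
∂1: piv[ei,em,er,ey,fg,fm,fz,gq] rk=8  ker:fr,fy,gi,gm,gr,gy,gz,iy,iz,mq,my,mz,qr,qz,rz,yz
∂2: piv[emy,fgr,fmz,giy,giz,gmq,gmz,gyz,qrz] rk=9  ker:iyz
b_1=(24−8)−9=7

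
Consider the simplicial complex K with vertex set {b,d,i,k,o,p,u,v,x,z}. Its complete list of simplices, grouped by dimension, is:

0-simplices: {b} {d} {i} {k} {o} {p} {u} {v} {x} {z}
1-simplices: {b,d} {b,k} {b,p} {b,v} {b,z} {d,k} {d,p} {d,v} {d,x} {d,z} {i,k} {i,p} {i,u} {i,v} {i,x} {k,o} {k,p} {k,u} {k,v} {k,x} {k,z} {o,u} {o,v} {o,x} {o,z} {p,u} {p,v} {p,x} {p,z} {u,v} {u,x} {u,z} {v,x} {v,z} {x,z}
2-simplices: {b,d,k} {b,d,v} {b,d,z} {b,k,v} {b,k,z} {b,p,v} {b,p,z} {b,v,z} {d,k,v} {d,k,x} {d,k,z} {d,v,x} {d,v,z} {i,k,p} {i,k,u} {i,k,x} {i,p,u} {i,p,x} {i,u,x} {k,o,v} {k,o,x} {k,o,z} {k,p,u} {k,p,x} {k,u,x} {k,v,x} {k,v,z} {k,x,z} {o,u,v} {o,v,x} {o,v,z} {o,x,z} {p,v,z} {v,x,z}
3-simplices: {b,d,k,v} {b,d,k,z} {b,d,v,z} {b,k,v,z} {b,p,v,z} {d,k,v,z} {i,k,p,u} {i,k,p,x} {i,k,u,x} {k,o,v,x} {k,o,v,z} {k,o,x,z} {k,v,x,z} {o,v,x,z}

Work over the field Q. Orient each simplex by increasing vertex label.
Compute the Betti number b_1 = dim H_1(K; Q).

n_0=10 n_1=35 n_2=34 n_3=14  [Q]
∂1: piv[bd,bk,bp,bv,bz,dx,ik,iu,ko] rk=9  ker:dk,dp,dv,dz,ip,iv,ix,kp,ku,kv,kx,kz,ou,ov,ox,oz,pu,pv,px,pz,uv,ux,uz,vx,vz,xz
∂2: piv[bdk,bdv,bdz,bkv,bkz,bpv,bpz,bvz,dkx,dvx,ikp,iku,ikx,ipu,ipx,iux,kov,kox,koz,kxz,ouv] rk=21  ker:dkv,dkz,dvz,kpu,kpx,kux,kvx,kvz,ovx,ovz,oxz,pvz,vxz
∂3: piv[bdkv,bdkz,bdvz,bkvz,bpvz,ikpu,ikpx,ikux,kovx,kovz,koxz,kvxz] rk=12  ker:dkvz,ovxz
b_1=(35−9)−21=5

b_1=5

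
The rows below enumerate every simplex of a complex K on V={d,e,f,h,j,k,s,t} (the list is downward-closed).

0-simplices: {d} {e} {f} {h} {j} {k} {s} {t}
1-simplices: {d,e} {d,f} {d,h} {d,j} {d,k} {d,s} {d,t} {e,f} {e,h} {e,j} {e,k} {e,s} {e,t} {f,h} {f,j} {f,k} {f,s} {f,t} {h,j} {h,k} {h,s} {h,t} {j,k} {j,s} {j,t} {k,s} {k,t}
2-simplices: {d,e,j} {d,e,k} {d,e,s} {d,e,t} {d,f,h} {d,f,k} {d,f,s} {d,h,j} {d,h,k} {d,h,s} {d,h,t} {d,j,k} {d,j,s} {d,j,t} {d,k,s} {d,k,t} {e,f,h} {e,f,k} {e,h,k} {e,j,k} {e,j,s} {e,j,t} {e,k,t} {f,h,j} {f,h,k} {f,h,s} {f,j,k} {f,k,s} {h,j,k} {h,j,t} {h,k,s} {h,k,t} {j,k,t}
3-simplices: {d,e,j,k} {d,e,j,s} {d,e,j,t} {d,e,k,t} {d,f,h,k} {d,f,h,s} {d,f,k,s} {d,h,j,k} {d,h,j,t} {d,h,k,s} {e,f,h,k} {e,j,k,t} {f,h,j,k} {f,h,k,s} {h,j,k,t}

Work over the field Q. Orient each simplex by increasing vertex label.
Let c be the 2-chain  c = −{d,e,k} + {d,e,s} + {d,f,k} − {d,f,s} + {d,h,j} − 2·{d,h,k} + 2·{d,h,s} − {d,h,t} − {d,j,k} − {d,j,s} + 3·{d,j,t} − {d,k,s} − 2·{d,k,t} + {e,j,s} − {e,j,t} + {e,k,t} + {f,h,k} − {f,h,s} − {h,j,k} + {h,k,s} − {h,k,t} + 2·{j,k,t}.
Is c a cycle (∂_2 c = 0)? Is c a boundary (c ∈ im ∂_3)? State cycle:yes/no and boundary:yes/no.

n_0=8 n_1=27 n_2=33 n_3=15  [Q]
∂1: piv[de,df,dh,dj,dk,ds,dt] rk=7  ker:ef,eh,ej,ek,es,et,fh,fj,fk,fs,ft,hj,hk,hs,ht,jk,js,jt,ks,kt
∂2: piv[dej,dek,des,det,dfh,dfk,dfs,dhj,dhk,dhs,dht,djk,djs,djt,dks,dkt,efh,efk,fhj] rk=19  ker:ehk,ejk,ejs,ejt,ekt,fhk,fhs,fjk,fks,hjk,hjt,hks,hkt,jkt
∂3: piv[dejk,dejs,dejt,dekt,dfhk,dfhs,dfks,dhjk,dhjt,dhks,efhk,ejkt,fhjk,hjkt] rk=14  ker:fhks
∂2c = 0
c vs im∂3: reduces to 0 ⇒ boundary

cycle:yes boundary:yes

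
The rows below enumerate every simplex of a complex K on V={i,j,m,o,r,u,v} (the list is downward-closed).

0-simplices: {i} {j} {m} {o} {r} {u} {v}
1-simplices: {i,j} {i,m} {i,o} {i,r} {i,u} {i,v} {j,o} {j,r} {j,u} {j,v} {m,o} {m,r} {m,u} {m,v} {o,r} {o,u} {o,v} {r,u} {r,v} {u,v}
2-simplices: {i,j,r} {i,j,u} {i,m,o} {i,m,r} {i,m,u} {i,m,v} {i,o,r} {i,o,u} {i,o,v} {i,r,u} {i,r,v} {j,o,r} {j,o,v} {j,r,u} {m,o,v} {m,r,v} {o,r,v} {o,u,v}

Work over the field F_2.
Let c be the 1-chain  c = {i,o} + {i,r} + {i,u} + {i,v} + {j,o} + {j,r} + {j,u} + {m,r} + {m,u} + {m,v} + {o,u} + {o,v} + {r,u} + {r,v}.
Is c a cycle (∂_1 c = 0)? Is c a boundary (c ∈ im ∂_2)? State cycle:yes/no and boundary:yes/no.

n_0=7 n_1=20 n_2=18  [Z2]
∂1: piv[ij,im,io,ir,iu,iv] rk=6  ker:jo,jr,ju,jv,mo,mr,mu,mv,or,ou,ov,ru,rv,uv
∂2: piv[ijr,iju,imo,imr,imu,imv,ior,iou,iov,iru,irv,jor,jov,ouv] rk=14  ker:jru,mov,mrv,orv
∂1c = {j} + {m} + {r} + {u}

cycle:no boundary:no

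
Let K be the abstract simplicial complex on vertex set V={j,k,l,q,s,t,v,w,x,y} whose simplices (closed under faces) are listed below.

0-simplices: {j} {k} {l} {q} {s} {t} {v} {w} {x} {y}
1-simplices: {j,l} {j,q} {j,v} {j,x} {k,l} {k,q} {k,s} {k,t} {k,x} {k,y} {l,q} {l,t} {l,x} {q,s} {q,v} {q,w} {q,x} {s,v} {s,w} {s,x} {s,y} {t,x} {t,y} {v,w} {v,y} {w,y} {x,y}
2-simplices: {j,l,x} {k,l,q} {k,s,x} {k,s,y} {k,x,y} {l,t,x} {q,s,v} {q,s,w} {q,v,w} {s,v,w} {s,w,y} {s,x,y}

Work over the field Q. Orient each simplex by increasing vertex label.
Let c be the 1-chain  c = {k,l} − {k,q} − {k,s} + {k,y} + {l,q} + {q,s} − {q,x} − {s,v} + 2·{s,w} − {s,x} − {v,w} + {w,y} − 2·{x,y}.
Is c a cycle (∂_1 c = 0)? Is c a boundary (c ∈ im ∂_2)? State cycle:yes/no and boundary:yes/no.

cycle:yes boundary:no

n_0=10 n_1=27 n_2=12  [Q]
∂1: piv[jl,jq,jv,jx,kl,ks,kt,ky,qw] rk=9  ker:kq,kx,lq,lt,lx,qs,qv,qx,sv,sw,sx,sy,tx,ty,vw,vy,wy,xy
∂2: piv[jlx,klq,ksx,ksy,kxy,ltx,qsv,qsw,qvw,swy] rk=10  ker:svw,sxy
∂1c = 0
c vs im∂2: residual ≠ 0 ⇒ not boundary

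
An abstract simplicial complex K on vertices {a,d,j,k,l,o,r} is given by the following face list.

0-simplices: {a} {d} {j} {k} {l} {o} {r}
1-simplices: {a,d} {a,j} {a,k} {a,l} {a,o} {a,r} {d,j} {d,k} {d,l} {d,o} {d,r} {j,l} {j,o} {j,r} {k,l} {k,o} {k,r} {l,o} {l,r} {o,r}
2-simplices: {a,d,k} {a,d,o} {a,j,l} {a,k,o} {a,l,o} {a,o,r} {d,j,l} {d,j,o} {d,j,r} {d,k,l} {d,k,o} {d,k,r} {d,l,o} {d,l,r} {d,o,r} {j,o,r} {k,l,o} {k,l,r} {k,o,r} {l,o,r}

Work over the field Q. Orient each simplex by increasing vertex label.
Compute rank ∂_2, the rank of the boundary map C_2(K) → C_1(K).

n_0=7 n_1=20 n_2=20  [Q]
∂1: piv[ad,aj,ak,al,ao,ar] rk=6  ker:dj,dk,dl,do,dr,jl,jo,jr,kl,ko,kr,lo,lr,or
∂2: piv[adk,ado,ajl,ako,alo,aor,djl,djo,djr,dkl,dkr,dlo,dlr,dor] rk=14  ker:dko,jor,klo,klr,kor,lor
rk∂_2=14

rank∂_2=14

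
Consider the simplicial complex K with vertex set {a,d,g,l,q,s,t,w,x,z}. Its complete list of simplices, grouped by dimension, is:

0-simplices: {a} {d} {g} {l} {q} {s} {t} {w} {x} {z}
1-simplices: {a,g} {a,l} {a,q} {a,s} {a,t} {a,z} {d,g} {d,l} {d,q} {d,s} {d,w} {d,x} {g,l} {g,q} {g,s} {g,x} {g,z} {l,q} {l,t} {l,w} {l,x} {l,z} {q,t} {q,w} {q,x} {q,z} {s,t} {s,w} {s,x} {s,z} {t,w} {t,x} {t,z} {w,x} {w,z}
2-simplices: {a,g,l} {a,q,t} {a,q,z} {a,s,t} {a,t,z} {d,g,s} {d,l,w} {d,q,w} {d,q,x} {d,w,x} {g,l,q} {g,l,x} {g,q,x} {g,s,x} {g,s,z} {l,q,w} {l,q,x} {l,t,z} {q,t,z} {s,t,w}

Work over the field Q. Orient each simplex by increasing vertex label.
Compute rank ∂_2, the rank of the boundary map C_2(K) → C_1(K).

rank∂_2=18

n_0=10 n_1=35 n_2=20  [Q]
∂1: piv[ag,al,aq,as,at,az,dg,dw,dx] rk=9  ker:dl,dq,ds,gl,gq,gs,gx,gz,lq,lt,lw,lx,lz,qt,qw,qx,qz,st,sw,sx,sz,tw,tx,tz,wx,wz
∂2: piv[agl,aqt,aqz,ast,atz,dgs,dlw,dqw,dqx,dwx,glq,glx,gqx,gsx,gsz,lqw,ltz,stw] rk=18  ker:lqx,qtz
rk∂_2=18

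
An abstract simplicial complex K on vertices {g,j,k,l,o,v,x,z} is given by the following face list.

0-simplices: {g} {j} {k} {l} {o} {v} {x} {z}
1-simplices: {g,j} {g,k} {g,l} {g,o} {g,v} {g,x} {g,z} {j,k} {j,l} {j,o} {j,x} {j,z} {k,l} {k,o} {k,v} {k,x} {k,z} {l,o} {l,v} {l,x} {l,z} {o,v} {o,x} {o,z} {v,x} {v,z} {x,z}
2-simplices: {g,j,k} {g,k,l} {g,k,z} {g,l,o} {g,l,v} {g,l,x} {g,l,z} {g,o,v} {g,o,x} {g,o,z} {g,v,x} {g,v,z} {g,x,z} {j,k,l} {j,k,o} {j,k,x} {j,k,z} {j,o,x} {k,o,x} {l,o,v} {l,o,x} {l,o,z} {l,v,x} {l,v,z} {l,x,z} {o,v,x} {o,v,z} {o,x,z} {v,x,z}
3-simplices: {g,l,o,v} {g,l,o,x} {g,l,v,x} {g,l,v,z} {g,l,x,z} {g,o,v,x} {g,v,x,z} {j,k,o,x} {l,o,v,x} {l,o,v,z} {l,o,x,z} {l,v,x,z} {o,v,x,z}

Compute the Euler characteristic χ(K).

χ(K)=-3

n_0=8 n_1=27 n_2=29 n_3=13
χ=+8−27+29−13=-3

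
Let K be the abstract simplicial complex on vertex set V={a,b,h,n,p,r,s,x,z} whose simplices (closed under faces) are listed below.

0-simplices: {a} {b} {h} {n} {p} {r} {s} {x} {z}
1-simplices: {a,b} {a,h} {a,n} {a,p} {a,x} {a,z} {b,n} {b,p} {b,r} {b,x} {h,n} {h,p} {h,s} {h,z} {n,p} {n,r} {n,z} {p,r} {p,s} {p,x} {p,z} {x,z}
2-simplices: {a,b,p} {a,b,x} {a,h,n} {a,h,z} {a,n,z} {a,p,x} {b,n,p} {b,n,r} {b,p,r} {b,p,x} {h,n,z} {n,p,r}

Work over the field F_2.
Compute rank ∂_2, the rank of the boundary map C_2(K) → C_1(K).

rank∂_2=9

n_0=9 n_1=22 n_2=12  [Z2]
∂1: piv[ab,ah,an,ap,ax,az,br,hs] rk=8  ker:bn,bp,bx,hn,hp,hz,np,nr,nz,pr,ps,px,pz,xz
∂2: piv[abp,abx,ahn,ahz,anz,apx,bnp,bnr,bpr] rk=9  ker:bpx,hnz,npr
rk∂_2=9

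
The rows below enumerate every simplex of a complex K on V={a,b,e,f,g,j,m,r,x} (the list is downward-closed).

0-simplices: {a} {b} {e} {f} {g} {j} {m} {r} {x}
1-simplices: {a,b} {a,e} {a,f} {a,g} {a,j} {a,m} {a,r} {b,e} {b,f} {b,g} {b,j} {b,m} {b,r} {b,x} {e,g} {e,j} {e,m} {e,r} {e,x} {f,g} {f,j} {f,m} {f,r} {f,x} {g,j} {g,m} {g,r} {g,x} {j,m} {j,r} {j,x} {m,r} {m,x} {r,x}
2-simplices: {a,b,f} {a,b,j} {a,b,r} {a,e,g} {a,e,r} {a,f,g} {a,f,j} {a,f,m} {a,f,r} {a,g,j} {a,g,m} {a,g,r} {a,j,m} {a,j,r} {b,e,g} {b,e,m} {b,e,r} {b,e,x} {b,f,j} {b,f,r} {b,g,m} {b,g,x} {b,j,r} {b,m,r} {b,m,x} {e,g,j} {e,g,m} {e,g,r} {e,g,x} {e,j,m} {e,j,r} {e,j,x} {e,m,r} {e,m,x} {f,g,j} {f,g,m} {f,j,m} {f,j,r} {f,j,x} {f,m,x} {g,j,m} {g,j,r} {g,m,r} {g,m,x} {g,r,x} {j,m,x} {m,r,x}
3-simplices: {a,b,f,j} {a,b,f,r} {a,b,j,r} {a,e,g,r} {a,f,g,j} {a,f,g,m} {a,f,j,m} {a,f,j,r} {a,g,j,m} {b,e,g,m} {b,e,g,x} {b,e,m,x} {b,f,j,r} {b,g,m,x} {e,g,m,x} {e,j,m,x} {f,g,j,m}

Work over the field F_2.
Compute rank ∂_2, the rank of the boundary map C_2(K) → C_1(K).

rank∂_2=26

n_0=9 n_1=34 n_2=47 n_3=17  [Z2]
∂1: piv[ab,ae,af,ag,aj,am,ar,bx] rk=8  ker:be,bf,bg,bj,bm,br,eg,ej,em,er,ex,fg,fj,fm,fr,fx,gj,gm,gr,gx,jm,jr,jx,mr,mx,rx
∂2: piv[abf,abj,abr,aeg,aer,afg,afj,afm,afr,agj,agm,agr,ajm,ajr,beg,bem,ber,bex,bgm,bgx,bmr,bmx,egj,ejx,fjx,grx] rk=26  ker:bfj,bfr,bjr,egm,egr,egx,ejm,ejr,emr,emx,fgj,fgm,fjm,fjr,fmx,gjm,gjr,gmr,gmx,jmx,mrx
∂3: piv[abfj,abfr,abjr,aegr,afgj,afgm,afjm,afjr,agjm,begm,begx,bemx,bgmx,ejmx] rk=14  ker:bfjr,egmx,fgjm
rk∂_2=26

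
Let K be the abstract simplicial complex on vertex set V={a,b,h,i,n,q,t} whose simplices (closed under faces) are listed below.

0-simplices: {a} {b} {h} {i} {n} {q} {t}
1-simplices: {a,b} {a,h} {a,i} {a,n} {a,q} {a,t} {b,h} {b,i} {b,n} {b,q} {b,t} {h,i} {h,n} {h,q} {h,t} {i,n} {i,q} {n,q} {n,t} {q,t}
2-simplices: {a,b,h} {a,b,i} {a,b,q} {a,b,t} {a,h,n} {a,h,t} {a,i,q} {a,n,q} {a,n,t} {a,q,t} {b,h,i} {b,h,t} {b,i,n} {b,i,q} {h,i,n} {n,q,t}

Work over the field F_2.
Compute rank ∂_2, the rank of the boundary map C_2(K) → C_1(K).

n_0=7 n_1=20 n_2=16  [Z2]
∂1: piv[ab,ah,ai,an,aq,at] rk=6  ker:bh,bi,bn,bq,bt,hi,hn,hq,ht,in,iq,nq,nt,qt
∂2: piv[abh,abi,abq,abt,ahn,aht,aiq,anq,ant,aqt,bhi,bin,hin] rk=13  ker:bht,biq,nqt
rk∂_2=13

rank∂_2=13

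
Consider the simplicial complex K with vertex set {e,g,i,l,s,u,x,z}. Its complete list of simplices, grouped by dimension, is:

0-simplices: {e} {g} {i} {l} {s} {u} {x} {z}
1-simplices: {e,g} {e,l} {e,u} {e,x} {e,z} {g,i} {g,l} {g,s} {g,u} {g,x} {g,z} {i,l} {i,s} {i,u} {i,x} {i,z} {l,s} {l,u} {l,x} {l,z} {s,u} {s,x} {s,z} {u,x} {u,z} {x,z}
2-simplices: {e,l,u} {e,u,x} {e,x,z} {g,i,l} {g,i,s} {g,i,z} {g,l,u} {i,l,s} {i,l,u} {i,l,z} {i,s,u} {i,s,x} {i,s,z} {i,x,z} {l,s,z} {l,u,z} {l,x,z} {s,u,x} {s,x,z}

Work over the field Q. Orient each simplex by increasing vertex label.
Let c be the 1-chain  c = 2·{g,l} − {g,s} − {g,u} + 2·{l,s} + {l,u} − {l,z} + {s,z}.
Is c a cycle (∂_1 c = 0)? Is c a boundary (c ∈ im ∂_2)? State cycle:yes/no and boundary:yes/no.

n_0=8 n_1=26 n_2=19  [Q]
∂1: piv[eg,el,eu,ex,ez,gi,gs] rk=7  ker:gl,gu,gx,gz,il,is,iu,ix,iz,ls,lu,lx,lz,su,sx,sz,ux,uz,xz
∂2: piv[elu,eux,exz,gil,gis,giz,glu,ils,ilu,ilz,isu,isx,isz,ixz,luz,lxz,sux] rk=17  ker:lsz,sxz
∂1c = 0
c vs im∂2: reduces to 0 ⇒ boundary

cycle:yes boundary:yes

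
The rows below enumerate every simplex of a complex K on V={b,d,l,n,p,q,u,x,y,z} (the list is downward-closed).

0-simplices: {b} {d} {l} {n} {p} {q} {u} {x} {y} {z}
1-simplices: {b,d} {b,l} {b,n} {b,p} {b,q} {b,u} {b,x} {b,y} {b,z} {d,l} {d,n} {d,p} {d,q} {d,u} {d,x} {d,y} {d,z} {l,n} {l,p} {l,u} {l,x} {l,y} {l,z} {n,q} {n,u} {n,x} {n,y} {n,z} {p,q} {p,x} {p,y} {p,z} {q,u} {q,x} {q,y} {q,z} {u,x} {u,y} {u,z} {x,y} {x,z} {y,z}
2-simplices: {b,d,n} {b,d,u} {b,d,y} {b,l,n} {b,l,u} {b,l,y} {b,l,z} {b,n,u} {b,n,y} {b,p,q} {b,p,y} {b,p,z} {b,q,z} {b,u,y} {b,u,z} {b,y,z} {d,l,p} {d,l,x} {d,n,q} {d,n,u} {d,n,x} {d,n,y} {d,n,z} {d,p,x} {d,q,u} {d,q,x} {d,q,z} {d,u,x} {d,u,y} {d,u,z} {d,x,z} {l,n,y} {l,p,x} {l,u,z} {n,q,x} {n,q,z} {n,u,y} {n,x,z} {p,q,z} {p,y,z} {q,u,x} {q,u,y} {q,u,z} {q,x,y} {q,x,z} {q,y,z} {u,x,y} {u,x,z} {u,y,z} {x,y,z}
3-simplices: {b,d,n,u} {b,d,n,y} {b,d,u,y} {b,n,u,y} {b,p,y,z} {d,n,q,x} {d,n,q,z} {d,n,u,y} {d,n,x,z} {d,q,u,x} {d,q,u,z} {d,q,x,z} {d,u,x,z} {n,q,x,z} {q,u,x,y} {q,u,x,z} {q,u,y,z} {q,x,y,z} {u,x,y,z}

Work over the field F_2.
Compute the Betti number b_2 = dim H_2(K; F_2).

n_0=10 n_1=42 n_2=50 n_3=19  [Z2]
∂1: piv[bd,bl,bn,bp,bq,bu,bx,by,bz] rk=9  ker:dl,dn,dp,dq,du,dx,dy,dz,ln,lp,lu,lx,ly,lz,nq,nu,nx,ny,nz,pq,px,py,pz,qu,qx,qy,qz,ux,uy,uz,xy,xz,yz
∂2: piv[bdn,bdu,bdy,bln,blu,bly,blz,bnu,bny,bpq,bpy,bpz,bqz,buy,buz,byz,dlp,dlx,dnq,dnx,dnz,dpx,dqu,dqx,dqz,dux,duz,dxz,quy,qxy] rk=30  ker:dnu,dny,duy,lny,lpx,luz,nqx,nqz,nuy,nxz,pqz,pyz,qux,quz,qxz,qyz,uxy,uxz,uyz,xyz
∂3: piv[bdnu,bdny,bduy,bnuy,bpyz,dnqx,dnqz,dnxz,dqux,dquz,dqxz,duxz,quxy,quyz,qxyz] rk=15  ker:dnuy,nqxz,quxz,uxyz
b_2=(50−30)−15=5

b_2=5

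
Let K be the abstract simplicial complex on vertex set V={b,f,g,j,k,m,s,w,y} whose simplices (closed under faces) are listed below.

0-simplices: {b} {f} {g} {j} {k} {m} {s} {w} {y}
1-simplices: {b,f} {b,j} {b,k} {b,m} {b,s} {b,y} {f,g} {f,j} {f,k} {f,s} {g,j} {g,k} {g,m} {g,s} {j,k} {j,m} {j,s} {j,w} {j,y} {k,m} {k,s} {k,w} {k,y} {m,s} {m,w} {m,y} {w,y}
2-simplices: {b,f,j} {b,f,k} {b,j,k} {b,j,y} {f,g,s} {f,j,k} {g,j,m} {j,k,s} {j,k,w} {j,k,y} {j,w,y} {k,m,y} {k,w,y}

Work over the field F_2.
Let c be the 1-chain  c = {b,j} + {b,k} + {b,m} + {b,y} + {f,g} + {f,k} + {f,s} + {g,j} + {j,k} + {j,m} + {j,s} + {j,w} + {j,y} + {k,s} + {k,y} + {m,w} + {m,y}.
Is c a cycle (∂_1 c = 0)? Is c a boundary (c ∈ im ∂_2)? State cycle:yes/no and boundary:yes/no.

n_0=9 n_1=27 n_2=13  [Z2]
∂1: piv[bf,bj,bk,bm,bs,by,fg,jw] rk=8  ker:fj,fk,fs,gj,gk,gm,gs,jk,jm,js,jy,km,ks,kw,ky,ms,mw,my,wy
∂2: piv[bfj,bfk,bjk,bjy,fgs,gjm,jks,jkw,jky,jwy,kmy] rk=11  ker:fjk,kwy
∂1c = {f} + {j} + {k} + {s}

cycle:no boundary:no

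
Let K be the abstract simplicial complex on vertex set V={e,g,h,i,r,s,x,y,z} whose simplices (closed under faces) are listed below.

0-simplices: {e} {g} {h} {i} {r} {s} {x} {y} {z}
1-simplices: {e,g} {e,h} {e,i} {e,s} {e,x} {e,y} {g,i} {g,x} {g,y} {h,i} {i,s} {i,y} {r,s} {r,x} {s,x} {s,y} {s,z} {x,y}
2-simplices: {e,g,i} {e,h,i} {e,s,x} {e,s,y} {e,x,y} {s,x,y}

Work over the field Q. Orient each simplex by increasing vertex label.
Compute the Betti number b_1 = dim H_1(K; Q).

n_0=9 n_1=18 n_2=6  [Q]
∂1: piv[eg,eh,ei,es,ex,ey,rs,sz] rk=8  ker:gi,gx,gy,hi,is,iy,rx,sx,sy,xy
∂2: piv[egi,ehi,esx,esy,exy] rk=5  ker:sxy
b_1=(18−8)−5=5

b_1=5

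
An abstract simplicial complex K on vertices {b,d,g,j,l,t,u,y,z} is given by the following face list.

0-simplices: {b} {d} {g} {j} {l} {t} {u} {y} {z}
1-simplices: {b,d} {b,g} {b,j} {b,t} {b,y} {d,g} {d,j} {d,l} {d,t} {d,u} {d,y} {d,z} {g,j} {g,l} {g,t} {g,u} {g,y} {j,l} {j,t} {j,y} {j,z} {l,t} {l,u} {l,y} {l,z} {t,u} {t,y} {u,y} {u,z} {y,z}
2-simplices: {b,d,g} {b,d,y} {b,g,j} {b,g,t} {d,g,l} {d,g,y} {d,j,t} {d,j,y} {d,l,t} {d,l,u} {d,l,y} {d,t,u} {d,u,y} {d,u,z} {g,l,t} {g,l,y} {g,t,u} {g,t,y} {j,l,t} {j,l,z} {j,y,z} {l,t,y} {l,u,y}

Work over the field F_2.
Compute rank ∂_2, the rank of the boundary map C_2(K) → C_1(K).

rank∂_2=20

n_0=9 n_1=30 n_2=23  [Z2]
∂1: piv[bd,bg,bj,bt,by,dl,du,dz] rk=8  ker:dg,dj,dt,dy,gj,gl,gt,gu,gy,jl,jt,jy,jz,lt,lu,ly,lz,tu,ty,uy,uz,yz
∂2: piv[bdg,bdy,bgj,bgt,dgl,dgy,djt,djy,dlt,dlu,dly,dtu,duy,duz,glt,gtu,gty,jlt,jlz,jyz] rk=20  ker:gly,lty,luy
rk∂_2=20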